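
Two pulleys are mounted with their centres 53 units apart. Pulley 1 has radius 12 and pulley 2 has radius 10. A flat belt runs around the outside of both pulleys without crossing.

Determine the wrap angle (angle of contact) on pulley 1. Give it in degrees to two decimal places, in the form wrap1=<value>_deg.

wrap1=184.33_deg

open belt: β = asin((r2−r1)/C) = asin(-2/53) = -2.1626°
wrap1 = π − 2β = 184.3252°
wrap2 = π + 2β = 175.6748°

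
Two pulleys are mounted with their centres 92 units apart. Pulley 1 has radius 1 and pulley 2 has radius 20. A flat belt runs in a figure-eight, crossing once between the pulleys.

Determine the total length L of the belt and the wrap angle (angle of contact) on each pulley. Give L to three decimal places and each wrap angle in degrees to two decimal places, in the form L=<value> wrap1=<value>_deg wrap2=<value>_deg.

L=254.788 wrap1=206.39_deg wrap2=206.39_deg

crossed belt: β = asin((r1+r2)/C) = asin(21/92) = 13.1947°
wrap1 = wrap2 = π + 2β = 206.3894°
tangent length = C·cosβ = 89.5712
L = (r1+r2)·wrap + 2·C·cosβ = 21·3.6022 + 2·89.5712 = 254.7881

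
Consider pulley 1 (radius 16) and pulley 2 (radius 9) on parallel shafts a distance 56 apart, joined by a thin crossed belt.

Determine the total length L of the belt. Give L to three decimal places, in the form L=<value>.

crossed belt: β = asin((r1+r2)/C) = asin(25/56) = 26.5148°
wrap1 = wrap2 = π + 2β = 233.0295°
tangent length = C·cosβ = 50.1099
L = (r1+r2)·wrap + 2·C·cosβ = 25·4.0671 + 2·50.1099 = 201.8981

L=201.898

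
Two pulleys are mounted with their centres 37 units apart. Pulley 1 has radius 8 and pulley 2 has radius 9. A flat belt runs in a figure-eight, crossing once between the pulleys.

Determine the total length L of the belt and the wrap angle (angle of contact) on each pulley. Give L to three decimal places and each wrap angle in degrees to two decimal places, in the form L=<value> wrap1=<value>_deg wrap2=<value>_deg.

L=135.365 wrap1=234.70_deg wrap2=234.70_deg

crossed belt: β = asin((r1+r2)/C) = asin(17/37) = 27.3522°
wrap1 = wrap2 = π + 2β = 234.7045°
tangent length = C·cosβ = 32.8634
L = (r1+r2)·wrap + 2·C·cosβ = 17·4.0964 + 2·32.8634 = 135.3649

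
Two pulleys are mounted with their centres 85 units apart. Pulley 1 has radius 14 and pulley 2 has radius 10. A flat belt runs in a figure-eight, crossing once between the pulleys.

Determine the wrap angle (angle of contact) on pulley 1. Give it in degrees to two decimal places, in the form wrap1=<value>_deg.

crossed belt: β = asin((r1+r2)/C) = asin(24/85) = 16.4007°
wrap1 = wrap2 = π + 2β = 212.8014°

wrap1=212.80_deg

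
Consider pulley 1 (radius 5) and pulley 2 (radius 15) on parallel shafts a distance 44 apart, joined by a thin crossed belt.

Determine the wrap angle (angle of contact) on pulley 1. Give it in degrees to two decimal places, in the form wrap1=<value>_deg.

crossed belt: β = asin((r1+r2)/C) = asin(20/44) = 27.0357°
wrap1 = wrap2 = π + 2β = 234.0714°

wrap1=234.07_deg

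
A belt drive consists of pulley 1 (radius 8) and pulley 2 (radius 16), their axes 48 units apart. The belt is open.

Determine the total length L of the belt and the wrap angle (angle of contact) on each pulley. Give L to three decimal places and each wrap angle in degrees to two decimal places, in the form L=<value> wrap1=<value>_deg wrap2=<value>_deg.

open belt: β = asin((r2−r1)/C) = asin(8/48) = 9.5941°
wrap1 = π − 2β = 160.8119°
wrap2 = π + 2β = 199.1881°
tangent length = C·cosβ = 47.3286
L = r1·wrap1 + r2·wrap2 + 2·C·cosβ = 8·2.8067 + 16·3.4765 + 2·47.3286 = 172.7347

L=172.735 wrap1=160.81_deg wrap2=199.19_deg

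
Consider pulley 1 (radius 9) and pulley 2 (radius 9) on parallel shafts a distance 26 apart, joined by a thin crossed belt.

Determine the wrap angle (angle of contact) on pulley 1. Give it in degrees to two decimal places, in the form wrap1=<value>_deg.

crossed belt: β = asin((r1+r2)/C) = asin(18/26) = 43.8131°
wrap1 = wrap2 = π + 2β = 267.6261°

wrap1=267.63_deg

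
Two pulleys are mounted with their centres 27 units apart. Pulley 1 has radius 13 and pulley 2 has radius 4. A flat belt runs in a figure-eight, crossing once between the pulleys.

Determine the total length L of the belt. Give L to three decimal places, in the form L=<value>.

L=118.516

crossed belt: β = asin((r1+r2)/C) = asin(17/27) = 39.0228°
wrap1 = wrap2 = π + 2β = 258.0456°
tangent length = C·cosβ = 20.9762
L = (r1+r2)·wrap + 2·C·cosβ = 17·4.5037 + 2·20.9762 = 118.5160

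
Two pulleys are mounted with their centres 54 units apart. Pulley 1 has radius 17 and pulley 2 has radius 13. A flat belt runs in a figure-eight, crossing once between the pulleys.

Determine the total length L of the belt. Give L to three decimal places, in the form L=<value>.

crossed belt: β = asin((r1+r2)/C) = asin(30/54) = 33.7490°
wrap1 = wrap2 = π + 2β = 247.4980°
tangent length = C·cosβ = 44.8999
L = (r1+r2)·wrap + 2·C·cosβ = 30·4.3197 + 2·44.8999 = 219.3894

L=219.389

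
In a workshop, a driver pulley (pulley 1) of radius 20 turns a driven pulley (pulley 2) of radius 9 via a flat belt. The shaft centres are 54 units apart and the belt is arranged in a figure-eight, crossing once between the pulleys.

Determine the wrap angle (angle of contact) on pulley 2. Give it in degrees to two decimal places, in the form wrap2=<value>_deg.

crossed belt: β = asin((r1+r2)/C) = asin(29/54) = 32.4822°
wrap1 = wrap2 = π + 2β = 244.9643°

wrap2=244.96_deg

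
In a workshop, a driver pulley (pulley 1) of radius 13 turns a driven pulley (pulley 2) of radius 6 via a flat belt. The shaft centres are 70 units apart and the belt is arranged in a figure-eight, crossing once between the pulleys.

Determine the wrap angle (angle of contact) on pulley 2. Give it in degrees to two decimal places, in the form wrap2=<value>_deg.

wrap2=211.50_deg

crossed belt: β = asin((r1+r2)/C) = asin(19/70) = 15.7493°
wrap1 = wrap2 = π + 2β = 211.4986°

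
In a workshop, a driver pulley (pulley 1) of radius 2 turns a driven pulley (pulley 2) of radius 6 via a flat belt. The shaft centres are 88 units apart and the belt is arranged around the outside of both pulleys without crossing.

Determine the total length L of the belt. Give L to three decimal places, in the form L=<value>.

L=201.315

open belt: β = asin((r2−r1)/C) = asin(4/88) = 2.6053°
wrap1 = π − 2β = 174.7895°
wrap2 = π + 2β = 185.2105°
tangent length = C·cosβ = 87.9090
L = r1·wrap1 + r2·wrap2 + 2·C·cosβ = 2·3.0507 + 6·3.2325 + 2·87.9090 = 201.3146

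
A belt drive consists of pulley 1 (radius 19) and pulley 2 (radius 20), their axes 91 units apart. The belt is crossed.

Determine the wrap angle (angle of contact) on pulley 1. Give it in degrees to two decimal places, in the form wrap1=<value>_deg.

crossed belt: β = asin((r1+r2)/C) = asin(39/91) = 25.3769°
wrap1 = wrap2 = π + 2β = 230.7539°

wrap1=230.75_deg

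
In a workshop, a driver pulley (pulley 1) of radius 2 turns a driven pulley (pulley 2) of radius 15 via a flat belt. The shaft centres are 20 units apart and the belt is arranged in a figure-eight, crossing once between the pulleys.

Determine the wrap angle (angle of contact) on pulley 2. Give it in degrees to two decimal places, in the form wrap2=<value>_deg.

crossed belt: β = asin((r1+r2)/C) = asin(17/20) = 58.2117°
wrap1 = wrap2 = π + 2β = 296.4233°

wrap2=296.42_deg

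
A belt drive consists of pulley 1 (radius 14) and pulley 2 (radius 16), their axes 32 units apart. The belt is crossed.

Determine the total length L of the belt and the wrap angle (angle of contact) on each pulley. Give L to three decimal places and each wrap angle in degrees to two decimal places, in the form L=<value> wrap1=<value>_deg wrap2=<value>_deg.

crossed belt: β = asin((r1+r2)/C) = asin(30/32) = 69.6359°
wrap1 = wrap2 = π + 2β = 319.2717°
tangent length = C·cosβ = 11.1355
L = (r1+r2)·wrap + 2·C·cosβ = 30·5.5723 + 2·11.1355 = 189.4413

L=189.441 wrap1=319.27_deg wrap2=319.27_deg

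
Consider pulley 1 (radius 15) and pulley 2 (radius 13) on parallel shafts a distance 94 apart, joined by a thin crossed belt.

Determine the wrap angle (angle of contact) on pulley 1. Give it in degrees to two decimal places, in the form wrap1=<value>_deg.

crossed belt: β = asin((r1+r2)/C) = asin(28/94) = 17.3299°
wrap1 = wrap2 = π + 2β = 214.6597°

wrap1=214.66_deg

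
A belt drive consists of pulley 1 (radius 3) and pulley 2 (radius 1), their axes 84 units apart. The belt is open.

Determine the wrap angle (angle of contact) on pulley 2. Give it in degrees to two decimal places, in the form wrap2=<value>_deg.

open belt: β = asin((r2−r1)/C) = asin(-2/84) = -1.3643°
wrap1 = π − 2β = 182.7286°
wrap2 = π + 2β = 177.2714°

wrap2=177.27_deg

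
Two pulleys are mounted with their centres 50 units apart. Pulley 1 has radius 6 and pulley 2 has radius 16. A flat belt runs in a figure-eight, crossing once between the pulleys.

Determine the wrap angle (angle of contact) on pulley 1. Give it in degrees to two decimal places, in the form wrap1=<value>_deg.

wrap1=232.21_deg

crossed belt: β = asin((r1+r2)/C) = asin(22/50) = 26.1039°
wrap1 = wrap2 = π + 2β = 232.2078°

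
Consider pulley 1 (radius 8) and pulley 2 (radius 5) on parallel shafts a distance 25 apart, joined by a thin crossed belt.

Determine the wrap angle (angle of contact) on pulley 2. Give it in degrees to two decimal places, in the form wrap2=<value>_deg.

crossed belt: β = asin((r1+r2)/C) = asin(13/25) = 31.3323°
wrap1 = wrap2 = π + 2β = 242.6645°

wrap2=242.66_deg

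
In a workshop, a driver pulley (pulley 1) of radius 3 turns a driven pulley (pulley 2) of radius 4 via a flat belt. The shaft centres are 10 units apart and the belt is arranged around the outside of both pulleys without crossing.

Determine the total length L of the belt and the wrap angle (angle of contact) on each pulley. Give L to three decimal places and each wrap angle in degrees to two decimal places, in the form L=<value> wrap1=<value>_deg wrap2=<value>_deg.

open belt: β = asin((r2−r1)/C) = asin(1/10) = 5.7392°
wrap1 = π − 2β = 168.5217°
wrap2 = π + 2β = 191.4783°
tangent length = C·cosβ = 9.9499
L = r1·wrap1 + r2·wrap2 + 2·C·cosβ = 3·2.9413 + 4·3.3419 + 2·9.9499 = 42.0912

L=42.091 wrap1=168.52_deg wrap2=191.48_deg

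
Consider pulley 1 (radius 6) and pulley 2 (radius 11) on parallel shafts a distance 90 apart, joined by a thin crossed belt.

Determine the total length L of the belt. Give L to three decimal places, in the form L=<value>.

crossed belt: β = asin((r1+r2)/C) = asin(17/90) = 10.8879°
wrap1 = wrap2 = π + 2β = 201.7759°
tangent length = C·cosβ = 88.3799
L = (r1+r2)·wrap + 2·C·cosβ = 17·3.5217 + 2·88.3799 = 236.6278

L=236.628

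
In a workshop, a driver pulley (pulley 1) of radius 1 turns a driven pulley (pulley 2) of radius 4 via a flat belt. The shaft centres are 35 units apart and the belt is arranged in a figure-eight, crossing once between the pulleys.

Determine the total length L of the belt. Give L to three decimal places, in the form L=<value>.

L=86.423

crossed belt: β = asin((r1+r2)/C) = asin(5/35) = 8.2132°
wrap1 = wrap2 = π + 2β = 196.4264°
tangent length = C·cosβ = 34.6410
L = (r1+r2)·wrap + 2·C·cosβ = 5·3.4283 + 2·34.6410 = 86.4235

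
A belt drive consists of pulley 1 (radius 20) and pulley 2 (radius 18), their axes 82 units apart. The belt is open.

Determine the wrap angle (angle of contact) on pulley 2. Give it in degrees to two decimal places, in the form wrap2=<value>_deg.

open belt: β = asin((r2−r1)/C) = asin(-2/82) = -1.3976°
wrap1 = π − 2β = 182.7952°
wrap2 = π + 2β = 177.2048°

wrap2=177.20_deg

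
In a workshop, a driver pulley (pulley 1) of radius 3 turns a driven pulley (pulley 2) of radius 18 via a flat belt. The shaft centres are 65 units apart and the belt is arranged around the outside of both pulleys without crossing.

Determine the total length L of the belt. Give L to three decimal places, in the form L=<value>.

L=199.451

open belt: β = asin((r2−r1)/C) = asin(15/65) = 13.3424°
wrap1 = π − 2β = 153.3153°
wrap2 = π + 2β = 206.6847°
tangent length = C·cosβ = 63.2456
L = r1·wrap1 + r2·wrap2 + 2·C·cosβ = 3·2.6759 + 18·3.6073 + 2·63.2456 = 199.4506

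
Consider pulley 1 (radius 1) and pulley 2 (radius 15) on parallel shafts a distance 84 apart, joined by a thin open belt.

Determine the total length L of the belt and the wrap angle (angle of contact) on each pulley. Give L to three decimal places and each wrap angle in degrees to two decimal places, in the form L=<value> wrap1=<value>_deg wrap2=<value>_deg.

L=220.604 wrap1=160.81_deg wrap2=199.19_deg

open belt: β = asin((r2−r1)/C) = asin(14/84) = 9.5941°
wrap1 = π − 2β = 160.8119°
wrap2 = π + 2β = 199.1881°
tangent length = C·cosβ = 82.8251
L = r1·wrap1 + r2·wrap2 + 2·C·cosβ = 1·2.8067 + 15·3.4765 + 2·82.8251 = 220.6043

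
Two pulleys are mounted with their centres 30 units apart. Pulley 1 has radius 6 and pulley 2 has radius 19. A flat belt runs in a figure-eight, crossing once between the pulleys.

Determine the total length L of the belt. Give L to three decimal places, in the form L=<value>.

crossed belt: β = asin((r1+r2)/C) = asin(25/30) = 56.4427°
wrap1 = wrap2 = π + 2β = 292.8854°
tangent length = C·cosβ = 16.5831
L = (r1+r2)·wrap + 2·C·cosβ = 25·5.1118 + 2·16.5831 = 160.9616

L=160.962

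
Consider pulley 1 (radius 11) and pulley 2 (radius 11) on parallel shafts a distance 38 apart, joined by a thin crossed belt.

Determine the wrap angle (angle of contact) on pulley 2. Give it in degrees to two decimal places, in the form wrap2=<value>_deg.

wrap2=250.75_deg

crossed belt: β = asin((r1+r2)/C) = asin(22/38) = 35.3765°
wrap1 = wrap2 = π + 2β = 250.7531°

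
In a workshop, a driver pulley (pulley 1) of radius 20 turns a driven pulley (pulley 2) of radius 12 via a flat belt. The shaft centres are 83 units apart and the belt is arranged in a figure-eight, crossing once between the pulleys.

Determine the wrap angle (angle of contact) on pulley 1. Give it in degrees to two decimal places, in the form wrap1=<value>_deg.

crossed belt: β = asin((r1+r2)/C) = asin(32/83) = 22.6774°
wrap1 = wrap2 = π + 2β = 225.3548°

wrap1=225.35_deg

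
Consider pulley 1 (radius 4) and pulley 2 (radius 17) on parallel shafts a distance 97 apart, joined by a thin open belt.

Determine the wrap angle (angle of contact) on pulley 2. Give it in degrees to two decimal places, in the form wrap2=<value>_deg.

wrap2=195.40_deg

open belt: β = asin((r2−r1)/C) = asin(13/97) = 7.7020°
wrap1 = π − 2β = 164.5960°
wrap2 = π + 2β = 195.4040°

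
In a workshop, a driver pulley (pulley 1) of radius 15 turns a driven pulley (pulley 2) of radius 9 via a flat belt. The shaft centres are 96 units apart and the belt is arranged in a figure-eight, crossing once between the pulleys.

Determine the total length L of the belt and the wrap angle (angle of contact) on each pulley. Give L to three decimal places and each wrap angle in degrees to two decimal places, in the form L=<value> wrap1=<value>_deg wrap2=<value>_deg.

L=273.430 wrap1=208.96_deg wrap2=208.96_deg

crossed belt: β = asin((r1+r2)/C) = asin(24/96) = 14.4775°
wrap1 = wrap2 = π + 2β = 208.9550°
tangent length = C·cosβ = 92.9516
L = (r1+r2)·wrap + 2·C·cosβ = 24·3.6470 + 2·92.9516 = 273.4301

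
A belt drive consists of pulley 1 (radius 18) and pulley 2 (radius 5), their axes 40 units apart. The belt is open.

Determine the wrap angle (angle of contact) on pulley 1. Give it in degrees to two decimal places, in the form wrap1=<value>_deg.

wrap1=217.93_deg

open belt: β = asin((r2−r1)/C) = asin(-13/40) = -18.9656°
wrap1 = π − 2β = 217.9311°
wrap2 = π + 2β = 142.0689°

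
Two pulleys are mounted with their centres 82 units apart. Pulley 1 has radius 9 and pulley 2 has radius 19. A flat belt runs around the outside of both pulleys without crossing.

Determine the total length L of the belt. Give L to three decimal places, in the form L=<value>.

open belt: β = asin((r2−r1)/C) = asin(10/82) = 7.0047°
wrap1 = π − 2β = 165.9905°
wrap2 = π + 2β = 194.0095°
tangent length = C·cosβ = 81.3880
L = r1·wrap1 + r2·wrap2 + 2·C·cosβ = 9·2.8971 + 19·3.3861 + 2·81.3880 = 253.1856

L=253.186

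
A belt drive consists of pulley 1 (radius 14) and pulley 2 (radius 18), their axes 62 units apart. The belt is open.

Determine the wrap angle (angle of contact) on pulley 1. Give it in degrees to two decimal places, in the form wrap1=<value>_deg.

wrap1=172.60_deg

open belt: β = asin((r2−r1)/C) = asin(4/62) = 3.6991°
wrap1 = π − 2β = 172.6019°
wrap2 = π + 2β = 187.3981°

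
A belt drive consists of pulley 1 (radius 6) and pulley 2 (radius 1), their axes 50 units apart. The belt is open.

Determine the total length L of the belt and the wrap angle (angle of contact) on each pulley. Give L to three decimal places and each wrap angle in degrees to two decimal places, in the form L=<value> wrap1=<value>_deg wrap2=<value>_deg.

open belt: β = asin((r2−r1)/C) = asin(-5/50) = -5.7392°
wrap1 = π − 2β = 191.4783°
wrap2 = π + 2β = 168.5217°
tangent length = C·cosβ = 49.7494
L = r1·wrap1 + r2·wrap2 + 2·C·cosβ = 6·3.3419 + 1·2.9413 + 2·49.7494 = 122.4916

L=122.492 wrap1=191.48_deg wrap2=168.52_deg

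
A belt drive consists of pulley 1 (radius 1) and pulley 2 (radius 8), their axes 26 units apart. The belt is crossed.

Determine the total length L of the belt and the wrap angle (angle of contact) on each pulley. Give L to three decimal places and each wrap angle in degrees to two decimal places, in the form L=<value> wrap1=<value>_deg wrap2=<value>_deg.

L=83.422 wrap1=220.50_deg wrap2=220.50_deg

crossed belt: β = asin((r1+r2)/C) = asin(9/26) = 20.2522°
wrap1 = wrap2 = π + 2β = 220.5045°
tangent length = C·cosβ = 24.3926
L = (r1+r2)·wrap + 2·C·cosβ = 9·3.8485 + 2·24.3926 = 83.4220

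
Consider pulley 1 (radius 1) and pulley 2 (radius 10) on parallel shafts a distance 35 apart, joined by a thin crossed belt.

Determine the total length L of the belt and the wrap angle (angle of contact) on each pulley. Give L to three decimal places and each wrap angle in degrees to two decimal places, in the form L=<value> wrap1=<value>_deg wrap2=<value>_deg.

crossed belt: β = asin((r1+r2)/C) = asin(11/35) = 18.3177°
wrap1 = wrap2 = π + 2β = 216.6354°
tangent length = C·cosβ = 33.2265
L = (r1+r2)·wrap + 2·C·cosβ = 11·3.7810 + 2·33.2265 = 108.0440

L=108.044 wrap1=216.64_deg wrap2=216.64_deg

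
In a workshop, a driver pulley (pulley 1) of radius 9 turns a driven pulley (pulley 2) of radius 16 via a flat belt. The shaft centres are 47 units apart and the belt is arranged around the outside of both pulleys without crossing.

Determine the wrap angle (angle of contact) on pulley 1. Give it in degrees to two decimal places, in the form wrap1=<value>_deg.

wrap1=162.87_deg

open belt: β = asin((r2−r1)/C) = asin(7/47) = 8.5653°
wrap1 = π − 2β = 162.8694°
wrap2 = π + 2β = 197.1306°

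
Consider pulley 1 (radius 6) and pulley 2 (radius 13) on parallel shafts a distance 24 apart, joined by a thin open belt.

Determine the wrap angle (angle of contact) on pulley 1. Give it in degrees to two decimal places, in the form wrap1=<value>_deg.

wrap1=146.08_deg

open belt: β = asin((r2−r1)/C) = asin(7/24) = 16.9578°
wrap1 = π − 2β = 146.0845°
wrap2 = π + 2β = 213.9155°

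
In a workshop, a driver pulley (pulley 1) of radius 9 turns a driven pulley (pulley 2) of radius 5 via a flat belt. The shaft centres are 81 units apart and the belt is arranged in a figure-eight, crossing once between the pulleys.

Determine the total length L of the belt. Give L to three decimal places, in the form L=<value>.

L=208.408

crossed belt: β = asin((r1+r2)/C) = asin(14/81) = 9.9530°
wrap1 = wrap2 = π + 2β = 199.9059°
tangent length = C·cosβ = 79.7810
L = (r1+r2)·wrap + 2·C·cosβ = 14·3.4890 + 2·79.7810 = 208.4081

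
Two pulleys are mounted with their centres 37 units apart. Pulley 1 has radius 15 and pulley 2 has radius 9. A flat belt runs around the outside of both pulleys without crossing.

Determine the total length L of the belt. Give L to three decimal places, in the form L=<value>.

open belt: β = asin((r2−r1)/C) = asin(-6/37) = -9.3324°
wrap1 = π − 2β = 198.6648°
wrap2 = π + 2β = 161.3352°
tangent length = C·cosβ = 36.5103
L = r1·wrap1 + r2·wrap2 + 2·C·cosβ = 15·3.4674 + 9·2.8158 + 2·36.5103 = 150.3733

L=150.373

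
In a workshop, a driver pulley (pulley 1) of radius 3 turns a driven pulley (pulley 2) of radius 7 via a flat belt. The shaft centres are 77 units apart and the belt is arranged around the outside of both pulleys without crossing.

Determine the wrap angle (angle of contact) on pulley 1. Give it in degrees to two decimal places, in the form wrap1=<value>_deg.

wrap1=174.04_deg

open belt: β = asin((r2−r1)/C) = asin(4/77) = 2.9777°
wrap1 = π − 2β = 174.0445°
wrap2 = π + 2β = 185.9555°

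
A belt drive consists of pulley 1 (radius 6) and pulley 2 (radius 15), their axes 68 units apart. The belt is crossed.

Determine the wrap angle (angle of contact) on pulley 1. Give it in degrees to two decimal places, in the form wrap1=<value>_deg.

wrap1=215.98_deg

crossed belt: β = asin((r1+r2)/C) = asin(21/68) = 17.9883°
wrap1 = wrap2 = π + 2β = 215.9767°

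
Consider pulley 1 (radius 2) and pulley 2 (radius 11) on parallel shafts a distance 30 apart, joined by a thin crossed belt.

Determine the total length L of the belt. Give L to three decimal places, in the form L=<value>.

crossed belt: β = asin((r1+r2)/C) = asin(13/30) = 25.6793°
wrap1 = wrap2 = π + 2β = 231.3586°
tangent length = C·cosβ = 27.0370
L = (r1+r2)·wrap + 2·C·cosβ = 13·4.0380 + 2·27.0370 = 106.5676

L=106.568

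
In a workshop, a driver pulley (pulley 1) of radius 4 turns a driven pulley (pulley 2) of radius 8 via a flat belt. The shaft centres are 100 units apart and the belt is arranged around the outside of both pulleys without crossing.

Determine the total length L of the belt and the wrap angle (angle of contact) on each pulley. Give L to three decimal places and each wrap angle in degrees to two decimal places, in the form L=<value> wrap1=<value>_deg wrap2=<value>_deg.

L=237.859 wrap1=175.42_deg wrap2=184.58_deg

open belt: β = asin((r2−r1)/C) = asin(4/100) = 2.2924°
wrap1 = π − 2β = 175.4151°
wrap2 = π + 2β = 184.5849°
tangent length = C·cosβ = 99.9200
L = r1·wrap1 + r2·wrap2 + 2·C·cosβ = 4·3.0616 + 8·3.2216 + 2·99.9200 = 237.8591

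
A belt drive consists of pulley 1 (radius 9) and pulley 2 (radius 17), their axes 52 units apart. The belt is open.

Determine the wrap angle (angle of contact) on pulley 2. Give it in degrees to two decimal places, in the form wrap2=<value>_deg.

wrap2=197.70_deg

open belt: β = asin((r2−r1)/C) = asin(8/52) = 8.8499°
wrap1 = π − 2β = 162.3002°
wrap2 = π + 2β = 197.6998°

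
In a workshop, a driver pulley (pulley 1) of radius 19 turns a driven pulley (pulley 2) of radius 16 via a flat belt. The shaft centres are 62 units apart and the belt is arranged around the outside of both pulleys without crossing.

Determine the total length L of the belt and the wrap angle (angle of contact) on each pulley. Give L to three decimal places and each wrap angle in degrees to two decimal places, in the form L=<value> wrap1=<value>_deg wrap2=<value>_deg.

open belt: β = asin((r2−r1)/C) = asin(-3/62) = -2.7735°
wrap1 = π − 2β = 185.5469°
wrap2 = π + 2β = 174.4531°
tangent length = C·cosβ = 61.9274
L = r1·wrap1 + r2·wrap2 + 2·C·cosβ = 19·3.2384 + 16·3.0448 + 2·61.9274 = 234.1009

L=234.101 wrap1=185.55_deg wrap2=174.45_deg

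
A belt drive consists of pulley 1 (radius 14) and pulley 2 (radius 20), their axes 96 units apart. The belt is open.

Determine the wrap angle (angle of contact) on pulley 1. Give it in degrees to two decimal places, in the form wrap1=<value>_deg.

wrap1=172.83_deg

open belt: β = asin((r2−r1)/C) = asin(6/96) = 3.5833°
wrap1 = π − 2β = 172.8334°
wrap2 = π + 2β = 187.1666°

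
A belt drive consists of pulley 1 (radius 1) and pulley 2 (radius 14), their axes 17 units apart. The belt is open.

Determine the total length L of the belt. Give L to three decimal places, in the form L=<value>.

open belt: β = asin((r2−r1)/C) = asin(13/17) = 49.8808°
wrap1 = π − 2β = 80.2383°
wrap2 = π + 2β = 279.7617°
tangent length = C·cosβ = 10.9545
L = r1·wrap1 + r2·wrap2 + 2·C·cosβ = 1·1.4004 + 14·4.8828 + 2·10.9545 = 91.6680

L=91.668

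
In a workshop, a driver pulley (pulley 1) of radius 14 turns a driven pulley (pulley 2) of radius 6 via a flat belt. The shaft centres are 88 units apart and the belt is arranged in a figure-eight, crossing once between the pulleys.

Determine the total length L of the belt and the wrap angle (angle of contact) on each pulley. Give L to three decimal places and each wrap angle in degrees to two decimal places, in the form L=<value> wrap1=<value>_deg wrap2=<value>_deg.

crossed belt: β = asin((r1+r2)/C) = asin(20/88) = 13.1366°
wrap1 = wrap2 = π + 2β = 206.2731°
tangent length = C·cosβ = 85.6971
L = (r1+r2)·wrap + 2·C·cosβ = 20·3.6001 + 2·85.6971 = 243.3972

L=243.397 wrap1=206.27_deg wrap2=206.27_deg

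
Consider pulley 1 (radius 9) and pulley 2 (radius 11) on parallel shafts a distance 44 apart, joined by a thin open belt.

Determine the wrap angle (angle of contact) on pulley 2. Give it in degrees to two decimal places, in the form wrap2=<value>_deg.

open belt: β = asin((r2−r1)/C) = asin(2/44) = 2.6053°
wrap1 = π − 2β = 174.7895°
wrap2 = π + 2β = 185.2105°

wrap2=185.21_deg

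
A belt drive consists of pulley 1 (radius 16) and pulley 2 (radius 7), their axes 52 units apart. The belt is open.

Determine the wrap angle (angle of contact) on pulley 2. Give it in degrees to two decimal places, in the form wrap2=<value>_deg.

wrap2=160.07_deg

open belt: β = asin((r2−r1)/C) = asin(-9/52) = -9.9668°
wrap1 = π − 2β = 199.9335°
wrap2 = π + 2β = 160.0665°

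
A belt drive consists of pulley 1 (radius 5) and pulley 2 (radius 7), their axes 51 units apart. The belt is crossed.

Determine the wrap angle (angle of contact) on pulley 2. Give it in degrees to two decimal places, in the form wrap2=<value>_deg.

wrap2=207.22_deg

crossed belt: β = asin((r1+r2)/C) = asin(12/51) = 13.6090°
wrap1 = wrap2 = π + 2β = 207.2179°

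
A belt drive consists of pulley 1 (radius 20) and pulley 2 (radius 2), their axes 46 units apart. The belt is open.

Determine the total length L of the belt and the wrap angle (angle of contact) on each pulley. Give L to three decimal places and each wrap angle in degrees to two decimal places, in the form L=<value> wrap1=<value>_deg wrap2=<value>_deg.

open belt: β = asin((r2−r1)/C) = asin(-18/46) = -23.0357°
wrap1 = π − 2β = 226.0714°
wrap2 = π + 2β = 133.9286°
tangent length = C·cosβ = 42.3320
L = r1·wrap1 + r2·wrap2 + 2·C·cosβ = 20·3.9457 + 2·2.3375 + 2·42.3320 = 168.2528

L=168.253 wrap1=226.07_deg wrap2=133.93_deg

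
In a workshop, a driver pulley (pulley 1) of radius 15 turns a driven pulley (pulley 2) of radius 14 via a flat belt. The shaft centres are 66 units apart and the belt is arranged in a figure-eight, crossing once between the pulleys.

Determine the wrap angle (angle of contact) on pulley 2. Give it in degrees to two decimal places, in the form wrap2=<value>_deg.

wrap2=232.13_deg

crossed belt: β = asin((r1+r2)/C) = asin(29/66) = 26.0652°
wrap1 = wrap2 = π + 2β = 232.1304°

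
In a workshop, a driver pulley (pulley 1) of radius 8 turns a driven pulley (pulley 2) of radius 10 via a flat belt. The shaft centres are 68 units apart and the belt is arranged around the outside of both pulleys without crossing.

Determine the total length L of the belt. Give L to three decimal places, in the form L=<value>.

L=192.607

open belt: β = asin((r2−r1)/C) = asin(2/68) = 1.6854°
wrap1 = π − 2β = 176.6292°
wrap2 = π + 2β = 183.3708°
tangent length = C·cosβ = 67.9706
L = r1·wrap1 + r2·wrap2 + 2·C·cosβ = 8·3.0828 + 10·3.2004 + 2·67.9706 = 192.6075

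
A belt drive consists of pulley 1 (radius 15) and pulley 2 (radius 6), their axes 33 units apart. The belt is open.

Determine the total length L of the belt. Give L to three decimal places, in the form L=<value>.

open belt: β = asin((r2−r1)/C) = asin(-9/33) = -15.8266°
wrap1 = π − 2β = 211.6532°
wrap2 = π + 2β = 148.3468°
tangent length = C·cosβ = 31.7490
L = r1·wrap1 + r2·wrap2 + 2·C·cosβ = 15·3.6940 + 6·2.5891 + 2·31.7490 = 134.4436

L=134.444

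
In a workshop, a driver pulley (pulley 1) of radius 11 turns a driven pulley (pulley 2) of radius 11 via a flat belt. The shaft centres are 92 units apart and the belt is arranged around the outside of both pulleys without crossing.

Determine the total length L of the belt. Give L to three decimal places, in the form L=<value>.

open belt: β = asin((r2−r1)/C) = asin(0/92) = 0.0000°
wrap1 = π − 2β = 180.0000°
wrap2 = π + 2β = 180.0000°
tangent length = C·cosβ = 92.0000
L = r1·wrap1 + r2·wrap2 + 2·C·cosβ = 11·3.1416 + 11·3.1416 + 2·92.0000 = 253.1150

L=253.115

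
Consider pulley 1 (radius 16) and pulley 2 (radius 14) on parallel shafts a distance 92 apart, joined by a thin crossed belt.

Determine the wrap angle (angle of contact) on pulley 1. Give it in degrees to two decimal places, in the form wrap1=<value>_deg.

crossed belt: β = asin((r1+r2)/C) = asin(30/92) = 19.0314°
wrap1 = wrap2 = π + 2β = 218.0629°

wrap1=218.06_deg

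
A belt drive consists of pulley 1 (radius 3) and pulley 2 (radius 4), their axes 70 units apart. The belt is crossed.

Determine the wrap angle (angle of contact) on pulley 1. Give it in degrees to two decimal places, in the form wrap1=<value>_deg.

crossed belt: β = asin((r1+r2)/C) = asin(7/70) = 5.7392°
wrap1 = wrap2 = π + 2β = 191.4783°

wrap1=191.48_deg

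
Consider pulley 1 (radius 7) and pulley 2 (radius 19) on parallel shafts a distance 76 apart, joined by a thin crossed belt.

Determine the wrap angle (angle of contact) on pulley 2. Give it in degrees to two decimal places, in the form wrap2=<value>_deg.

crossed belt: β = asin((r1+r2)/C) = asin(26/76) = 20.0052°
wrap1 = wrap2 = π + 2β = 220.0104°

wrap2=220.01_deg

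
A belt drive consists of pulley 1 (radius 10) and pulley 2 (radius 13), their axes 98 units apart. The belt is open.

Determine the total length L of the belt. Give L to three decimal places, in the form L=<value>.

open belt: β = asin((r2−r1)/C) = asin(3/98) = 1.7542°
wrap1 = π − 2β = 176.4915°
wrap2 = π + 2β = 183.5085°
tangent length = C·cosβ = 97.9541
L = r1·wrap1 + r2·wrap2 + 2·C·cosβ = 10·3.0804 + 13·3.2028 + 2·97.9541 = 268.3485

L=268.348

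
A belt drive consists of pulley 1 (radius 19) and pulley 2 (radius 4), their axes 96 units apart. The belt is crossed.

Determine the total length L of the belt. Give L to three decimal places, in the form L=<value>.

L=269.794

crossed belt: β = asin((r1+r2)/C) = asin(23/96) = 13.8619°
wrap1 = wrap2 = π + 2β = 207.7239°
tangent length = C·cosβ = 93.2041
L = (r1+r2)·wrap + 2·C·cosβ = 23·3.6255 + 2·93.2041 = 269.7939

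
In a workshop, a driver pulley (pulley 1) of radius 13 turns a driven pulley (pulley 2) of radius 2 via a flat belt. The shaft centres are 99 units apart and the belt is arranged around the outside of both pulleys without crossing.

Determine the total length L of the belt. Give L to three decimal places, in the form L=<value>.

open belt: β = asin((r2−r1)/C) = asin(-11/99) = -6.3794°
wrap1 = π − 2β = 192.7587°
wrap2 = π + 2β = 167.2413°
tangent length = C·cosβ = 98.3870
L = r1·wrap1 + r2·wrap2 + 2·C·cosβ = 13·3.3643 + 2·2.9189 + 2·98.3870 = 246.3474

L=246.347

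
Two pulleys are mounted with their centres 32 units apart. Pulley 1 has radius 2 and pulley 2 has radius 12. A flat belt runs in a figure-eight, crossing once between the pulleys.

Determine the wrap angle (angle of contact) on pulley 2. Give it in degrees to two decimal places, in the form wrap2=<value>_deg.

crossed belt: β = asin((r1+r2)/C) = asin(14/32) = 25.9445°
wrap1 = wrap2 = π + 2β = 231.8890°

wrap2=231.89_deg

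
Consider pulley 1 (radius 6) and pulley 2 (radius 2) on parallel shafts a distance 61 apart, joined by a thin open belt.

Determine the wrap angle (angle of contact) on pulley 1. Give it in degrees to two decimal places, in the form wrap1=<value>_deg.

wrap1=187.52_deg

open belt: β = asin((r2−r1)/C) = asin(-4/61) = -3.7598°
wrap1 = π − 2β = 187.5196°
wrap2 = π + 2β = 172.4804°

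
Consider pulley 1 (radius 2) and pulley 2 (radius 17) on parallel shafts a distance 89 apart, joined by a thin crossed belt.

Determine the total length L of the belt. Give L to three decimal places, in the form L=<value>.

crossed belt: β = asin((r1+r2)/C) = asin(19/89) = 12.3266°
wrap1 = wrap2 = π + 2β = 204.6531°
tangent length = C·cosβ = 86.9483
L = (r1+r2)·wrap + 2·C·cosβ = 19·3.5719 + 2·86.9483 = 241.7621

L=241.762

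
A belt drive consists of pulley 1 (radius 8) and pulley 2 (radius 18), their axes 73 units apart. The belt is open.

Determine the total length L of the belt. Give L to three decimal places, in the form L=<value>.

L=229.053

open belt: β = asin((r2−r1)/C) = asin(10/73) = 7.8735°
wrap1 = π − 2β = 164.2530°
wrap2 = π + 2β = 195.7470°
tangent length = C·cosβ = 72.3118
L = r1·wrap1 + r2·wrap2 + 2·C·cosβ = 8·2.8668 + 18·3.4164 + 2·72.3118 = 229.0534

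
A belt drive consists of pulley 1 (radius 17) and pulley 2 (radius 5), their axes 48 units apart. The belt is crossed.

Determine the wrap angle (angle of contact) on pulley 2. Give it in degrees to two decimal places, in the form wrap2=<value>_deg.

crossed belt: β = asin((r1+r2)/C) = asin(22/48) = 27.2796°
wrap1 = wrap2 = π + 2β = 234.5592°

wrap2=234.56_deg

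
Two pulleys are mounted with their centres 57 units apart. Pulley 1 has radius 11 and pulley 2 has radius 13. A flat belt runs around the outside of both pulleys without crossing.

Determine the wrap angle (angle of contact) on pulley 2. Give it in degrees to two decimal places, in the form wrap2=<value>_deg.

wrap2=184.02_deg

open belt: β = asin((r2−r1)/C) = asin(2/57) = 2.0108°
wrap1 = π − 2β = 175.9784°
wrap2 = π + 2β = 184.0216°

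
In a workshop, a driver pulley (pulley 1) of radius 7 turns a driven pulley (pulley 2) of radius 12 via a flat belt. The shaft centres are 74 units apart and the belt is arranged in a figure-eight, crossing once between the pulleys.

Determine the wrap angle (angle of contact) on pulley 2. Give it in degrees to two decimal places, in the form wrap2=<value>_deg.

crossed belt: β = asin((r1+r2)/C) = asin(19/74) = 14.8777°
wrap1 = wrap2 = π + 2β = 209.7554°

wrap2=209.76_deg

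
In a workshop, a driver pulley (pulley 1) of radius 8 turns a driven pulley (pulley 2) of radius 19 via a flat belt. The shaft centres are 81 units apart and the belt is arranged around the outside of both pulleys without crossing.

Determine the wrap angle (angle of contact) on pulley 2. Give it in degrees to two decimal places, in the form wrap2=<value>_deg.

wrap2=195.61_deg

open belt: β = asin((r2−r1)/C) = asin(11/81) = 7.8050°
wrap1 = π − 2β = 164.3899°
wrap2 = π + 2β = 195.6101°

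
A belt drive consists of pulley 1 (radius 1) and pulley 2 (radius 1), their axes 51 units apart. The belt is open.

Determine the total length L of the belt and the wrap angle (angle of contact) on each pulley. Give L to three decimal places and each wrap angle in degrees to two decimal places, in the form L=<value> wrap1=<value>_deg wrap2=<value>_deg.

open belt: β = asin((r2−r1)/C) = asin(0/51) = 0.0000°
wrap1 = π − 2β = 180.0000°
wrap2 = π + 2β = 180.0000°
tangent length = C·cosβ = 51.0000
L = r1·wrap1 + r2·wrap2 + 2·C·cosβ = 1·3.1416 + 1·3.1416 + 2·51.0000 = 108.2832

L=108.283 wrap1=180.00_deg wrap2=180.00_deg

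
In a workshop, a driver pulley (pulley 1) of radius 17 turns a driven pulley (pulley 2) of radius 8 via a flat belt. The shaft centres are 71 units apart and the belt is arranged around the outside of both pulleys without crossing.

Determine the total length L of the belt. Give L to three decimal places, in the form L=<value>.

open belt: β = asin((r2−r1)/C) = asin(-9/71) = -7.2824°
wrap1 = π − 2β = 194.5649°
wrap2 = π + 2β = 165.4351°
tangent length = C·cosβ = 70.4273
L = r1·wrap1 + r2·wrap2 + 2·C·cosβ = 17·3.3958 + 8·2.8874 + 2·70.4273 = 221.6822

L=221.682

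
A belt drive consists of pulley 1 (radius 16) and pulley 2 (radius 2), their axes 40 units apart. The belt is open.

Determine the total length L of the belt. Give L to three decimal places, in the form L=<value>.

open belt: β = asin((r2−r1)/C) = asin(-14/40) = -20.4873°
wrap1 = π − 2β = 220.9746°
wrap2 = π + 2β = 139.0254°
tangent length = C·cosβ = 37.4700
L = r1·wrap1 + r2·wrap2 + 2·C·cosβ = 16·3.8567 + 2·2.4265 + 2·37.4700 = 141.5006

L=141.501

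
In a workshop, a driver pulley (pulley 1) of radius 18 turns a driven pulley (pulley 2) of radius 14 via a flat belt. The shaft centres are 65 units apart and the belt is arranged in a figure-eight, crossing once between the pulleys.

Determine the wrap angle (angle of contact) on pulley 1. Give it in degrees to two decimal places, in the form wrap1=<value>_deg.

crossed belt: β = asin((r1+r2)/C) = asin(32/65) = 29.4924°
wrap1 = wrap2 = π + 2β = 238.9847°

wrap1=238.98_deg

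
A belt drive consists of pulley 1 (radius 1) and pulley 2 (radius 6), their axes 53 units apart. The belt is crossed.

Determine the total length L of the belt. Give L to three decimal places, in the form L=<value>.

crossed belt: β = asin((r1+r2)/C) = asin(7/53) = 7.5895°
wrap1 = wrap2 = π + 2β = 195.1791°
tangent length = C·cosβ = 52.5357
L = (r1+r2)·wrap + 2·C·cosβ = 7·3.4065 + 2·52.5357 = 128.9170

L=128.917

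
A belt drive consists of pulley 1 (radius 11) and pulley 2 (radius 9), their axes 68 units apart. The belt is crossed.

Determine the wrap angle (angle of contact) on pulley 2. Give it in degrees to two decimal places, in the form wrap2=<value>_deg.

wrap2=214.21_deg

crossed belt: β = asin((r1+r2)/C) = asin(20/68) = 17.1046°
wrap1 = wrap2 = π + 2β = 214.2093°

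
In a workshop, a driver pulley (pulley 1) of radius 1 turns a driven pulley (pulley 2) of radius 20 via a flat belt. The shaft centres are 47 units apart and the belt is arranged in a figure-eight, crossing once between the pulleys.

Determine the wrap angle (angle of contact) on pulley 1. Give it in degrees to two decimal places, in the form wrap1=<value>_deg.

crossed belt: β = asin((r1+r2)/C) = asin(21/47) = 26.5391°
wrap1 = wrap2 = π + 2β = 233.0782°

wrap1=233.08_deg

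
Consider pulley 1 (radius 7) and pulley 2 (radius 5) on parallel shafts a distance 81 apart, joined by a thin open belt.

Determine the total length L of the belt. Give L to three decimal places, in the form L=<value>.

L=199.748

open belt: β = asin((r2−r1)/C) = asin(-2/81) = -1.4149°
wrap1 = π − 2β = 182.8297°
wrap2 = π + 2β = 177.1703°
tangent length = C·cosβ = 80.9753
L = r1·wrap1 + r2·wrap2 + 2·C·cosβ = 7·3.1910 + 5·3.0922 + 2·80.9753 = 199.7485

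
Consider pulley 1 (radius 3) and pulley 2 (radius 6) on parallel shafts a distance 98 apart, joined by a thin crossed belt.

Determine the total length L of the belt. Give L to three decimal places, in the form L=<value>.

L=225.101

crossed belt: β = asin((r1+r2)/C) = asin(9/98) = 5.2693°
wrap1 = wrap2 = π + 2β = 190.5386°
tangent length = C·cosβ = 97.5859
L = (r1+r2)·wrap + 2·C·cosβ = 9·3.3255 + 2·97.5859 = 225.1014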